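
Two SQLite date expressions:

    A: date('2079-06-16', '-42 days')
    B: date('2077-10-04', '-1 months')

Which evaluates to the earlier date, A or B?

A = 2079-05-05.
B = 2077-09-04.
B is earlier.

B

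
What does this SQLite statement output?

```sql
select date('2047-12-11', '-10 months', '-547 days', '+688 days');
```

Adding -10 months to 2047-12-11 gives 2047-02-11.
Applying '-547 days' to 2047-02-11: counting 547 days back gives 2045-08-13.
Applying '+688 days' to 2045-08-13: counting 688 days forward gives 2047-07-02.

2047-07-02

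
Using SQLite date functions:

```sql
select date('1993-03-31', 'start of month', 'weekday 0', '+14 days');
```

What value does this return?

1993-03-21

`start of month` rewinds 1993-03-31 to 1993-03-01.
`weekday 0` advances to the next Sunday; 1993-03-01 is a Monday, so it moves forward to 1993-03-07.
Advancing 14 more days within March lands on 1993-03-21.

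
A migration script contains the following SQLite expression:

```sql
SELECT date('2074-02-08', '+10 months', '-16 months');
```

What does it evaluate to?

Adding +10 months to 2074-02-08 gives 2074-12-08.
Adding -16 months to 2074-12-08 gives 2073-08-08.

2073-08-08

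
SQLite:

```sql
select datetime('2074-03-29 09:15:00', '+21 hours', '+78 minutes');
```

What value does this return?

+21 hours from 2074-03-29 09:15:00 is 2074-03-30 06:15:00 (crosses midnight).
78 minutes = 1h 18m; +78 minutes from 2074-03-30 06:15:00 is 2074-03-30 07:33:00.

2074-03-30 07:33:00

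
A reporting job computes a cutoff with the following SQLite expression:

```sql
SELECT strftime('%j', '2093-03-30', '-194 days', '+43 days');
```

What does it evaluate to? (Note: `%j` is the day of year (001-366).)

First apply '-194 days', '+43 days': 2093-03-30 → 2092-10-30.
Day-of-year for 2092-10-30: days since 2092-01-01 inclusive = 304, zero-padded to 304.

304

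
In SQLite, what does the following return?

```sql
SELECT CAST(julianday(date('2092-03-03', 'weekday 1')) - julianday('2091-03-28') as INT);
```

341

`weekday 1` advances to the next Monday; 2092-03-03 is already a Monday, so it stays at 2092-03-03.
3 days remain in March 2091 after the 28th (31 − 28).
Full months from April 2091 through February 2092 contribute their day counts.
Then 3 days into March 2092.
Total: 3 + 30 + 31 + 30 + 31 + 31 + 30 + 31 + 30 + 31 + 31 + 29 + 3 = 341.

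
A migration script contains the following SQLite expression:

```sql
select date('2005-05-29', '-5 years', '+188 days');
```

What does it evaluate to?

2000-12-03

Adding -5 years to 2005-05-29 gives 2000-05-29.
Applying '+188 days' to 2000-05-29: counting 188 days forward gives 2000-12-03.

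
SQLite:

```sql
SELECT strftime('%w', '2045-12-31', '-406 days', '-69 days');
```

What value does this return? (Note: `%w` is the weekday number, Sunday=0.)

First apply '-406 days', '-69 days': 2045-12-31 → 2044-09-12.
2044-09-12 is a Monday; with Sunday=0 that is 1.

1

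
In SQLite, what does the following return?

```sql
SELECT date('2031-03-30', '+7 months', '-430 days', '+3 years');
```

Adding +7 months to 2031-03-30 gives 2031-10-30.
Applying '-430 days' to 2031-10-30: counting 430 days back gives 2030-08-26.
Adding +3 years to 2030-08-26 gives 2033-08-26.

2033-08-26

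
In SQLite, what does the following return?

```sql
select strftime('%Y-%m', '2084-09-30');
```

2084-09

`%Y-%m` extracts the year-month: 2084-09.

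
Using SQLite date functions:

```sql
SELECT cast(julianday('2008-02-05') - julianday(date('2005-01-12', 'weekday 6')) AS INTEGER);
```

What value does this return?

`weekday 6` advances to the next Saturday; 2005-01-12 is a Wednesday, so it moves forward to 2005-01-15.
16 days remain in January 2005 after the 15th (31 − 15).
Full months from February 2005 through January 2008 contribute their day counts.
Then 5 days into February 2008.
Total: 16 + 28 + 31 + 30 + 31 + 30 + 31 + 31 + 30 + 31 + 30 + 31 + 31 + 28 + 31 + 30 + 31 + 30 + 31 + 31 + 30 + 31 + 30 + 31 + 31 + 28 + 31 + 30 + 31 + 30 + 31 + 31 + 30 + 31 + 30 + 31 + 31 + 5 = 1116.

1116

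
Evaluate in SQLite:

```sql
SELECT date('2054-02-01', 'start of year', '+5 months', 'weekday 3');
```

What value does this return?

2054-06-03

`start of year` rewinds 2054-02-01 to 2054-01-01.
Adding +5 months to 2054-01-01 gives 2054-06-01.
`weekday 3` advances to the next Wednesday; 2054-06-01 is a Monday, so it moves forward to 2054-06-03.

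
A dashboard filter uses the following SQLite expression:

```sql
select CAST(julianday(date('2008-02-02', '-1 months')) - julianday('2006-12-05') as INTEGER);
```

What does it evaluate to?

393

Adding -1 month to 2008-02-02 gives 2008-01-02.
26 days remain in December 2006 after the 5th (31 − 5).
Full months from January 2007 through December 2007 contribute their day counts.
Then 2 days into January 2008.
Total: 26 + 31 + 28 + 31 + 30 + 31 + 30 + 31 + 31 + 30 + 31 + 30 + 31 + 2 = 393.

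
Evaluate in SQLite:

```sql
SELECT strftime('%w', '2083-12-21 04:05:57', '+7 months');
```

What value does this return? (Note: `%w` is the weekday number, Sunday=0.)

5

First apply '+7 months': 2083-12-21 04:05:57 → 2084-07-21 04:05:57.
2084-07-21 is a Friday; with Sunday=0 that is 5.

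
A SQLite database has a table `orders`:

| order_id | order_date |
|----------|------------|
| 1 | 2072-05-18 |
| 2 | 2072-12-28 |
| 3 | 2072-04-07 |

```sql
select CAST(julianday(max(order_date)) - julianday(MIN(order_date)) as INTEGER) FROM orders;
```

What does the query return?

265

MIN = 2072-04-07, MAX = 2072-12-28.
23 days remain in April 2072 after the 7th (30 − 7).
Full months from May 2072 through November 2072 contribute their day counts.
Then 28 days into December 2072.
Total: 23 + 31 + 30 + 31 + 31 + 30 + 31 + 30 + 28 = 265.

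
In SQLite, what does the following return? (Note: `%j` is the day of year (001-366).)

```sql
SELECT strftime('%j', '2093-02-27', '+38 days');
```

096

First apply '+38 days': 2093-02-27 → 2093-04-06.
Day-of-year for 2093-04-06: days since 2093-01-01 inclusive = 96, zero-padded to 096.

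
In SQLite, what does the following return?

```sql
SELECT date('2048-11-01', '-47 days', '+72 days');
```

2048-11-26

Applying '-47 days' to 2048-11-01: counting 47 days back gives 2048-09-15.
Applying '+72 days' to 2048-09-15: counting 72 days forward gives 2048-11-26.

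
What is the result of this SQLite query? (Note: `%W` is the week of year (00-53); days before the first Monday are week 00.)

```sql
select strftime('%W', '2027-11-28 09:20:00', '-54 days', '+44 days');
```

46

First apply '-54 days', '+44 days': 2027-11-28 09:20:00 → 2027-11-18 09:20:00.
2027-11-18 is a Thursday. SQLite's %W counts Mondays since the year started; the result is 46.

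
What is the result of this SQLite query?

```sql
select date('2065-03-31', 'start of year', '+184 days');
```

`start of year` rewinds 2065-03-31 to 2065-01-01.
Applying '+184 days' to 2065-01-01: counting 184 days forward gives 2065-07-04.

2065-07-04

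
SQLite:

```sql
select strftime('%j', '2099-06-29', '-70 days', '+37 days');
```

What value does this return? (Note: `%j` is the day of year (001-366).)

147

First apply '-70 days', '+37 days': 2099-06-29 → 2099-05-27.
Day-of-year for 2099-05-27: days since 2099-01-01 inclusive = 147, zero-padded to 147.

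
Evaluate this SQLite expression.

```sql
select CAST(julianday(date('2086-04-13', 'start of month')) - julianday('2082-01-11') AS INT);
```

1541

`start of month` rewinds 2086-04-13 to 2086-04-01.
20 days remain in January 2082 after the 11th (31 − 11).
Full months from February 2082 through March 2086 contribute their day counts.
Then 1 day into April 2086.
Total: 20 + 28 + 31 + 30 + 31 + 30 + 31 + 31 + 30 + 31 + 30 + 31 + 31 + 28 + 31 + 30 + 31 + 30 + 31 + 31 + 30 + 31 + 30 + 31 + 31 + 29 + 31 + 30 + 31 + 30 + 31 + 31 + 30 + 31 + 30 + 31 + 31 + 28 + 31 + 30 + 31 + 30 + 31 + 31 + 30 + 31 + 30 + 31 + 31 + 28 + 31 + 1 = 1541.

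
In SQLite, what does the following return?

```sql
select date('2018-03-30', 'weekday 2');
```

`weekday 2` advances to the next Tuesday; 2018-03-30 is a Friday, so it moves forward to 2018-04-03.

2018-04-03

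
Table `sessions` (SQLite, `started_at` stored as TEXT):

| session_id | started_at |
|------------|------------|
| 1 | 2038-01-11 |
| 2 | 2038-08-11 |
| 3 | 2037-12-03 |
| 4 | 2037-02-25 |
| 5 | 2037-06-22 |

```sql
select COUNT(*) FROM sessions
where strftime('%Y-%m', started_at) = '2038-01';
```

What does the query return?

Rows with year-month 2038-01: 2038-01-11 → 1.

1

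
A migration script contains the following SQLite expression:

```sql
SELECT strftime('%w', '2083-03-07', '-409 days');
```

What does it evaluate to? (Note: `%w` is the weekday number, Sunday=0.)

4

First apply '-409 days': 2083-03-07 → 2082-01-22.
2082-01-22 is a Thursday; with Sunday=0 that is 4.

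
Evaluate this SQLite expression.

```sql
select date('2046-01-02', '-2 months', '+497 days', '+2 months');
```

Adding -2 months to 2046-01-02 gives 2045-11-02.
Applying '+497 days' to 2045-11-02: counting 497 days forward gives 2047-03-14.
Adding +2 months to 2047-03-14 gives 2047-05-14.

2047-05-14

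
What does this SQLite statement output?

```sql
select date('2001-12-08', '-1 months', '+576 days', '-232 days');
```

2002-10-18

Adding -1 month to 2001-12-08 gives 2001-11-08.
Applying '+576 days' to 2001-11-08: counting 576 days forward gives 2003-06-07.
Applying '-232 days' to 2003-06-07: counting 232 days back gives 2002-10-18.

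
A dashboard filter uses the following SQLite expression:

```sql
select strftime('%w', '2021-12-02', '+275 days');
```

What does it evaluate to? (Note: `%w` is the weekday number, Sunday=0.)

6

First apply '+275 days': 2021-12-02 → 2022-09-03.
2022-09-03 is a Saturday; with Sunday=0 that is 6.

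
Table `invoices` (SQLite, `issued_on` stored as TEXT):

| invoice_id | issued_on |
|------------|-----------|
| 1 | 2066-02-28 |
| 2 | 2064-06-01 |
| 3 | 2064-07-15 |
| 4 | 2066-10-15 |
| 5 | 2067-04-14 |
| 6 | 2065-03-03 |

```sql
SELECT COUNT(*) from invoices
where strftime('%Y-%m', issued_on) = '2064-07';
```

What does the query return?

Rows with year-month 2064-07: 2064-07-15 → 1.

1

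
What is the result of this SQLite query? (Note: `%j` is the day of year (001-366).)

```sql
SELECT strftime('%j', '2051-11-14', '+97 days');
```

050

First apply '+97 days': 2051-11-14 → 2052-02-19.
Day-of-year for 2052-02-19: days since 2052-01-01 inclusive = 50, zero-padded to 050.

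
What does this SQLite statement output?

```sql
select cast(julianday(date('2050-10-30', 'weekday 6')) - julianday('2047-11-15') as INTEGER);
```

1086

`weekday 6` advances to the next Saturday; 2050-10-30 is a Sunday, so it moves forward to 2050-11-05.
15 days remain in November 2047 after the 15th (30 − 15).
Full months from December 2047 through October 2050 contribute their day counts.
Then 5 days into November 2050.
Total: 15 + 31 + 31 + 29 + 31 + 30 + 31 + 30 + 31 + 31 + 30 + 31 + 30 + 31 + 31 + 28 + 31 + 30 + 31 + 30 + 31 + 31 + 30 + 31 + 30 + 31 + 31 + 28 + 31 + 30 + 31 + 30 + 31 + 31 + 30 + 31 + 5 = 1086.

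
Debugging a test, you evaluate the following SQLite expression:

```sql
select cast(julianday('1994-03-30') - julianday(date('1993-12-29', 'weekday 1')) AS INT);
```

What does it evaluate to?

86

`weekday 1` advances to the next Monday; 1993-12-29 is a Wednesday, so it moves forward to 1994-01-03.
28 days remain in January 1994 after the 3rd (31 − 3).
February 1994: 28 days.
Then 30 days into March 1994.
Total: 28 + 28 + 30 = 86.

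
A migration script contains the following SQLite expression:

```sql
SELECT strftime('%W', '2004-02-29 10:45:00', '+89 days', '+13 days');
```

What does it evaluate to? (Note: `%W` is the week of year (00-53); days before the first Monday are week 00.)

23

First apply '+89 days', '+13 days': 2004-02-29 10:45:00 → 2004-06-10 10:45:00.
2004-06-10 is a Thursday. SQLite's %W counts Mondays since the year started; the result is 23.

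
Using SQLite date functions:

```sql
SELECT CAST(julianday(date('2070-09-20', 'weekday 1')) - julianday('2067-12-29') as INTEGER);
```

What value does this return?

`weekday 1` advances to the next Monday; 2070-09-20 is a Saturday, so it moves forward to 2070-09-22.
2 days remain in December 2067 after the 29th (31 − 29).
Full months from January 2068 through August 2070 contribute their day counts.
Then 22 days into September 2070.
Total: 2 + 31 + 29 + 31 + 30 + 31 + 30 + 31 + 31 + 30 + 31 + 30 + 31 + 31 + 28 + 31 + 30 + 31 + 30 + 31 + 31 + 30 + 31 + 30 + 31 + 31 + 28 + 31 + 30 + 31 + 30 + 31 + 31 + 22 = 998.

998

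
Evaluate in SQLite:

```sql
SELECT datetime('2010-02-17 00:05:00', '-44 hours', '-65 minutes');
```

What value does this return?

2010-02-15 03:00:00

-44 hours from 2010-02-17 00:05:00 is 2010-02-15 04:05:00 (crosses midnight).
65 minutes = 1h 5m; -65 minutes from 2010-02-15 04:05:00 is 2010-02-15 03:00:00.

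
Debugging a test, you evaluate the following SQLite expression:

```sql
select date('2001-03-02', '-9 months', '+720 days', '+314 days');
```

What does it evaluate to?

Adding -9 months to 2001-03-02 gives 2000-06-02.
Applying '+720 days' to 2000-06-02: counting 720 days forward gives 2002-05-23.
Applying '+314 days' to 2002-05-23: counting 314 days forward gives 2003-04-02.

2003-04-02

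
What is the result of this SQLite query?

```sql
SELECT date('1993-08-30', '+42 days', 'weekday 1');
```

Applying '+42 days' to 1993-08-30: counting 42 days forward gives 1993-10-11.
`weekday 1` advances to the next Monday; 1993-10-11 is already a Monday, so it stays at 1993-10-11.

1993-10-11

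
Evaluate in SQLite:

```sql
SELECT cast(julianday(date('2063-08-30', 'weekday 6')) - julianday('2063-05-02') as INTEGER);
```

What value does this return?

`weekday 6` advances to the next Saturday; 2063-08-30 is a Thursday, so it moves forward to 2063-09-01.
29 days remain in May 2063 after the 2nd (31 − 2).
June 2063: 30 days.
July 2063: 31 days.
August 2063: 31 days.
Then 1 day into September 2063.
Total: 29 + 30 + 31 + 31 + 1 = 122.

122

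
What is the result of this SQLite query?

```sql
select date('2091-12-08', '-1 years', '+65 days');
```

2091-02-11

Adding -1 year to 2091-12-08 gives 2090-12-08.
Applying '+65 days' to 2090-12-08: counting 65 days forward gives 2091-02-11.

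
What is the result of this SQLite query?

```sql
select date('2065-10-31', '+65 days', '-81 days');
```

2065-10-15

Applying '+65 days' to 2065-10-31: counting 65 days forward gives 2066-01-04.
Applying '-81 days' to 2066-01-04: counting 81 days back gives 2065-10-15.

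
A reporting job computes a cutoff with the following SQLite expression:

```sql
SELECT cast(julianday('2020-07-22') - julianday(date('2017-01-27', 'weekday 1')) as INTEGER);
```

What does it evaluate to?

`weekday 1` advances to the next Monday; 2017-01-27 is a Friday, so it moves forward to 2017-01-30.
1 day remains in January 2017 after the 30th (31 − 30).
Full months from February 2017 through June 2020 contribute their day counts.
Then 22 days into July 2020.
Total: 1 + 28 + 31 + 30 + 31 + 30 + 31 + 31 + 30 + 31 + 30 + 31 + 31 + 28 + 31 + 30 + 31 + 30 + 31 + 31 + 30 + 31 + 30 + 31 + 31 + 28 + 31 + 30 + 31 + 30 + 31 + 31 + 30 + 31 + 30 + 31 + 31 + 29 + 31 + 30 + 31 + 30 + 22 = 1269.

1269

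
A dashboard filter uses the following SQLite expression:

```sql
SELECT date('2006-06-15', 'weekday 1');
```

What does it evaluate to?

`weekday 1` advances to the next Monday; 2006-06-15 is a Thursday, so it moves forward to 2006-06-19.

2006-06-19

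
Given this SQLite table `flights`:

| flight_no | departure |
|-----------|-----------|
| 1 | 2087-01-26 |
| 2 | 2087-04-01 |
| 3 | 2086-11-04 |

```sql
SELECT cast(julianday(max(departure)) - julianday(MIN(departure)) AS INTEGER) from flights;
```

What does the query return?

MIN = 2086-11-04, MAX = 2087-04-01.
26 days remain in November 2086 after the 4th (30 − 4).
December 2086: 31 days.
January 2087: 31 days.
February 2087: 28 days.
March 2087: 31 days.
Then 1 day into April 2087.
Total: 26 + 31 + 31 + 28 + 31 + 1 = 148.

148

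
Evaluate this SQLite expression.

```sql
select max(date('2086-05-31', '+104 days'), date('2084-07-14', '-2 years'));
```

date('2086-05-31', '+104 days') → 2086-09-12.
date('2084-07-14', '-2 years') → 2082-07-14.
Later of the two is 2086-09-12.

2086-09-12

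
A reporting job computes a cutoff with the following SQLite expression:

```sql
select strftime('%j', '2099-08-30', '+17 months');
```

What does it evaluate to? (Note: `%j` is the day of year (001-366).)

First apply '+17 months': 2099-08-30 → 2101-01-30.
Day-of-year for 2101-01-30: days since 2101-01-01 inclusive = 30, zero-padded to 030.

030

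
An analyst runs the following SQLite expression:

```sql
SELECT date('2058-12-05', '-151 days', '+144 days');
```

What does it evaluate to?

2058-11-28

Applying '-151 days' to 2058-12-05: counting 151 days back gives 2058-07-07.
Applying '+144 days' to 2058-07-07: counting 144 days forward gives 2058-11-28.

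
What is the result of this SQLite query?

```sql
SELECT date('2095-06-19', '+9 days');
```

Advancing 9 more days within June lands on 2095-06-28.

2095-06-28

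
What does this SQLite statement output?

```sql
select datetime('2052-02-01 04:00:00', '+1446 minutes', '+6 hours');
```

1446 minutes = 24h 6m; +1446 minutes from 2052-02-01 04:00:00 is 2052-02-02 04:06:00 (crosses midnight).
+6 hours from 2052-02-02 04:06:00 is 2052-02-02 10:06:00.

2052-02-02 10:06:00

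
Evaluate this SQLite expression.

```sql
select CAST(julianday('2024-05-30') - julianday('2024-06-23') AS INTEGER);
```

1 day remains in May 2024 after the 30th (31 − 30).
Then 23 days into June 2024.
Total: 1 + 23 = 24.
The subtraction is earlier − later, so the result is −24 → -24.

-24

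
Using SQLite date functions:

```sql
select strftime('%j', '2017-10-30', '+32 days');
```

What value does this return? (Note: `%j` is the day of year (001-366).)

335

First apply '+32 days': 2017-10-30 → 2017-12-01.
Day-of-year for 2017-12-01: days since 2017-01-01 inclusive = 335, zero-padded to 335.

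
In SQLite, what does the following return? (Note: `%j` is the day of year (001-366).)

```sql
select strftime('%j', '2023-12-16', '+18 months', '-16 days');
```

151

First apply '+18 months', '-16 days': 2023-12-16 → 2025-05-31.
Day-of-year for 2025-05-31: days since 2025-01-01 inclusive = 151, zero-padded to 151.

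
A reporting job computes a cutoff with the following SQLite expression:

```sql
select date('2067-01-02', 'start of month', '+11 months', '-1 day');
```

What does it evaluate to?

`start of month` rewinds 2067-01-02 to 2067-01-01.
Adding +11 months to 2067-01-01 gives 2067-12-01.
Going back 1 day from 2067-12-01 reaches 2067-11-30 (last day of November, 30 days).

2067-11-30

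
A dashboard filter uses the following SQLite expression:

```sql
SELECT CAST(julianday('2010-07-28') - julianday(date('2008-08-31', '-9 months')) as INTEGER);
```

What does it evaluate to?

970

Adding -9 months to 2008-08-31 targets 2007-11-31. November 2007 has only 30 days, so SQLite normalizes the 1-day overflow forward to 2007-12-01.
30 days remain in December 2007 after the 1st (31 − 1).
Full months from January 2008 through June 2010 contribute their day counts.
Then 28 days into July 2010.
Total: 30 + 31 + 29 + 31 + 30 + 31 + 30 + 31 + 31 + 30 + 31 + 30 + 31 + 31 + 28 + 31 + 30 + 31 + 30 + 31 + 31 + 30 + 31 + 30 + 31 + 31 + 28 + 31 + 30 + 31 + 30 + 28 = 970.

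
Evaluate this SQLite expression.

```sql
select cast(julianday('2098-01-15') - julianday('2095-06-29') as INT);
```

1 day remains in June 2095 after the 29th (30 − 29).
Full months from July 2095 through December 2097 contribute their day counts.
Then 15 days into January 2098.
Total: 1 + 31 + 31 + 30 + 31 + 30 + 31 + 31 + 29 + 31 + 30 + 31 + 30 + 31 + 31 + 30 + 31 + 30 + 31 + 31 + 28 + 31 + 30 + 31 + 30 + 31 + 31 + 30 + 31 + 30 + 31 + 15 = 931.

931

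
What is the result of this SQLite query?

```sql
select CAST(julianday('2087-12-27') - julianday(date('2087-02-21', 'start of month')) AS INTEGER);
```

329

`start of month` rewinds 2087-02-21 to 2087-02-01.
27 days remain in February 2087 after the 1st (28 − 1).
Full months from March 2087 through November 2087 contribute their day counts.
Then 27 days into December 2087.
Total: 27 + 31 + 30 + 31 + 30 + 31 + 31 + 30 + 31 + 30 + 27 = 329.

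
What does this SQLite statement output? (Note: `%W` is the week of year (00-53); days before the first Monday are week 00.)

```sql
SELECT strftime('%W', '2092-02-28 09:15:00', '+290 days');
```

First apply '+290 days': 2092-02-28 09:15:00 → 2092-12-14 09:15:00.
2092-12-14 is a Sunday. SQLite's %W counts Mondays since the year started; the result is 49.

49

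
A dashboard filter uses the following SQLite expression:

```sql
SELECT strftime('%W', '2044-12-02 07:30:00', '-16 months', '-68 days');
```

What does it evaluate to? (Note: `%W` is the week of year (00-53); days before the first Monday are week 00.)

First apply '-16 months', '-68 days': 2044-12-02 07:30:00 → 2043-05-26 07:30:00.
2043-05-26 is a Tuesday. SQLite's %W counts Mondays since the year started; the result is 21.

21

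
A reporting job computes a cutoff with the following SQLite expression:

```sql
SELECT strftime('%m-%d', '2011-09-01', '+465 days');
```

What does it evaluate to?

12-09

First apply '+465 days': 2011-09-01 → 2012-12-09.
`%m-%d` extracts the month-day: 12-09.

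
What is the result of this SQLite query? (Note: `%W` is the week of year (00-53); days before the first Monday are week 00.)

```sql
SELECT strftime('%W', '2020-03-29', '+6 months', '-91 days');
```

26

First apply '+6 months', '-91 days': 2020-03-29 → 2020-06-30.
2020-06-30 is a Tuesday. SQLite's %W counts Mondays since the year started; the result is 26.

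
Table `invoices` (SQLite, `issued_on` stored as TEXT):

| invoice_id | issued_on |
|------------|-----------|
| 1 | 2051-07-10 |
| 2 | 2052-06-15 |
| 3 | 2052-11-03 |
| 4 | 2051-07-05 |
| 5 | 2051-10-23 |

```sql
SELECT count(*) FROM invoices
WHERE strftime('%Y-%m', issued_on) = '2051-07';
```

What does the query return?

2

Rows with year-month 2051-07: 2051-07-10, 2051-07-05 → 2.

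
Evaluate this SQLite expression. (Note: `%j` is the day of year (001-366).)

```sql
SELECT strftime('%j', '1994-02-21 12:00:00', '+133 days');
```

185

First apply '+133 days': 1994-02-21 12:00:00 → 1994-07-04 12:00:00.
Day-of-year for 1994-07-04: days since 1994-01-01 inclusive = 185, zero-padded to 185.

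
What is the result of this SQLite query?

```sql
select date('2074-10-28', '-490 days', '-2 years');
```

Applying '-490 days' to 2074-10-28: counting 490 days back gives 2073-06-25.
Adding -2 years to 2073-06-25 gives 2071-06-25.

2071-06-25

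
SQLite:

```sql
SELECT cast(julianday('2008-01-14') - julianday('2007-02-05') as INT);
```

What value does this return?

23 days remain in February 2007 after the 5th (28 − 5).
Full months from March 2007 through December 2007 contribute their day counts.
Then 14 days into January 2008.
Total: 23 + 31 + 30 + 31 + 30 + 31 + 31 + 30 + 31 + 30 + 31 + 14 = 343.

343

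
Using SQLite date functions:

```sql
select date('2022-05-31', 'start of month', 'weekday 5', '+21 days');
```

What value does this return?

2022-05-27

`start of month` rewinds 2022-05-31 to 2022-05-01.
`weekday 5` advances to the next Friday; 2022-05-01 is a Sunday, so it moves forward to 2022-05-06.
Advancing 21 more days within May lands on 2022-05-27.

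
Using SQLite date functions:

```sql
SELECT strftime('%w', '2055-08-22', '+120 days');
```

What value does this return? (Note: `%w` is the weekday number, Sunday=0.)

First apply '+120 days': 2055-08-22 → 2055-12-20.
2055-12-20 is a Monday; with Sunday=0 that is 1.

1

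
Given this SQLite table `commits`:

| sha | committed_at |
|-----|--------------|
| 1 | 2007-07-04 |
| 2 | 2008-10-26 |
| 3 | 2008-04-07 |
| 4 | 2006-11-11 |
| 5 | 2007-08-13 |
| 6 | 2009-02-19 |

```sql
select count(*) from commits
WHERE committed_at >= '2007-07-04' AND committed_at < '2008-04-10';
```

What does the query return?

Rows in [2007-07-04, 2008-04-10): 2007-07-04, 2008-04-07, 2007-08-13 → 3 rows.

3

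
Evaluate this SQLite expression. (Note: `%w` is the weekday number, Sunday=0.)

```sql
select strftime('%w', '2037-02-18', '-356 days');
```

4

First apply '-356 days': 2037-02-18 → 2036-02-28.
2036-02-28 is a Thursday; with Sunday=0 that is 4.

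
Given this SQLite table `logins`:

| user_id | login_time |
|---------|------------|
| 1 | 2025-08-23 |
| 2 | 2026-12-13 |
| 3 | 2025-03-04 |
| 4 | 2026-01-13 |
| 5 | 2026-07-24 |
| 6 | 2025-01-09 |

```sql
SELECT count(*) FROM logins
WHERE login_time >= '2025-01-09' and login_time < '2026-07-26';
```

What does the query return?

5

Rows in [2025-01-09, 2026-07-26): 2025-08-23, 2025-03-04, 2026-01-13, 2026-07-24, 2025-01-09 → 5 rows.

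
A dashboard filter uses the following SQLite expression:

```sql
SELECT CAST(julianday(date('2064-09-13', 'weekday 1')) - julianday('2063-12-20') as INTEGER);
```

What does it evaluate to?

270

`weekday 1` advances to the next Monday; 2064-09-13 is a Saturday, so it moves forward to 2064-09-15.
11 days remain in December 2063 after the 20th (31 − 20).
Full months from January 2064 through August 2064 contribute their day counts.
Then 15 days into September 2064.
Total: 11 + 31 + 29 + 31 + 30 + 31 + 30 + 31 + 31 + 15 = 270.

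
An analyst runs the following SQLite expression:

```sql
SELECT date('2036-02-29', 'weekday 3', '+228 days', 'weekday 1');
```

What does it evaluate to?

`weekday 3` advances to the next Wednesday; 2036-02-29 is a Friday, so it moves forward to 2036-03-05.
Applying '+228 days' to 2036-03-05: counting 228 days forward gives 2036-10-19.
`weekday 1` advances to the next Monday; 2036-10-19 is a Sunday, so it moves forward to 2036-10-20.

2036-10-20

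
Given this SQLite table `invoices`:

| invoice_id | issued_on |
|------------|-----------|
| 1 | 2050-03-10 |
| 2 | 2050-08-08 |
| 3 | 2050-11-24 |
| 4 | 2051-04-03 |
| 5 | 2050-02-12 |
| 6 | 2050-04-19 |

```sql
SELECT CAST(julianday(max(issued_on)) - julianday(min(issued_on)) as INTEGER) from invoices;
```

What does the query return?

415

MIN = 2050-02-12, MAX = 2051-04-03.
16 days remain in February 2050 after the 12th (28 − 12).
Full months from March 2050 through March 2051 contribute their day counts.
Then 3 days into April 2051.
Total: 16 + 31 + 30 + 31 + 30 + 31 + 31 + 30 + 31 + 30 + 31 + 31 + 28 + 31 + 3 = 415.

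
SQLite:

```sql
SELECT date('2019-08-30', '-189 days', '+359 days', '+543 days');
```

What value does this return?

2021-08-12

Applying '-189 days' to 2019-08-30: counting 189 days back gives 2019-02-22.
Applying '+359 days' to 2019-02-22: counting 359 days forward gives 2020-02-16.
Applying '+543 days' to 2020-02-16: counting 543 days forward gives 2021-08-12.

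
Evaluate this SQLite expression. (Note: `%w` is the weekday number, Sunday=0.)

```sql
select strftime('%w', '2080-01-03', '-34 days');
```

First apply '-34 days': 2080-01-03 → 2079-11-30.
2079-11-30 is a Thursday; with Sunday=0 that is 4.

4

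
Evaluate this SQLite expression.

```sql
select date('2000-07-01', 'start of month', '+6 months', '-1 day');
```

2000-12-31

`start of month` rewinds 2000-07-01 to 2000-07-01.
Adding +6 months to 2000-07-01 gives 2001-01-01.
Going back 1 day from 2001-01-01 reaches 2000-12-31 (last day of December, 31 days).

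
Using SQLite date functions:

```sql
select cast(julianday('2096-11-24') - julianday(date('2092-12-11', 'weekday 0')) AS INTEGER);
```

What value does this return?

`weekday 0` advances to the next Sunday; 2092-12-11 is a Thursday, so it moves forward to 2092-12-14.
17 days remain in December 2092 after the 14th (31 − 14).
Full months from January 2093 through October 2096 contribute their day counts.
Then 24 days into November 2096.
Total: 17 + 31 + 28 + 31 + 30 + 31 + 30 + 31 + 31 + 30 + 31 + 30 + 31 + 31 + 28 + 31 + 30 + 31 + 30 + 31 + 31 + 30 + 31 + 30 + 31 + 31 + 28 + 31 + 30 + 31 + 30 + 31 + 31 + 30 + 31 + 30 + 31 + 31 + 29 + 31 + 30 + 31 + 30 + 31 + 31 + 30 + 31 + 24 = 1441.

1441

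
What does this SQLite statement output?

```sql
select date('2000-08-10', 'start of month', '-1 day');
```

`start of month` rewinds 2000-08-10 to 2000-08-01.
Going back 1 day from 2000-08-01 reaches 2000-07-31 (last day of July, 31 days).

2000-07-31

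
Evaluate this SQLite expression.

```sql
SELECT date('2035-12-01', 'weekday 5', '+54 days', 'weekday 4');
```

2036-01-31

`weekday 5` advances to the next Friday; 2035-12-01 is a Saturday, so it moves forward to 2035-12-07.
Applying '+54 days' to 2035-12-07: counting 54 days forward gives 2036-01-30.
`weekday 4` advances to the next Thursday; 2036-01-30 is a Wednesday, so it moves forward to 2036-01-31.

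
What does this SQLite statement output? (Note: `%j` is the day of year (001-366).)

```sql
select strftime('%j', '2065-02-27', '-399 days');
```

025

First apply '-399 days': 2065-02-27 → 2064-01-25.
Day-of-year for 2064-01-25: days since 2064-01-01 inclusive = 25, zero-padded to 025.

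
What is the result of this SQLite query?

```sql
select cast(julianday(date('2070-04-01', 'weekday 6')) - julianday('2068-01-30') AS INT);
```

796

`weekday 6` advances to the next Saturday; 2070-04-01 is a Tuesday, so it moves forward to 2070-04-05.
1 day remains in January 2068 after the 30th (31 − 30).
Full months from February 2068 through March 2070 contribute their day counts.
Then 5 days into April 2070.
Total: 1 + 29 + 31 + 30 + 31 + 30 + 31 + 31 + 30 + 31 + 30 + 31 + 31 + 28 + 31 + 30 + 31 + 30 + 31 + 31 + 30 + 31 + 30 + 31 + 31 + 28 + 31 + 5 = 796.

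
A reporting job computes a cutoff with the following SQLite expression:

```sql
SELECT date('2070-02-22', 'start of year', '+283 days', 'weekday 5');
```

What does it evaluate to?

2070-10-17

`start of year` rewinds 2070-02-22 to 2070-01-01.
Applying '+283 days' to 2070-01-01: counting 283 days forward gives 2070-10-11.
`weekday 5` advances to the next Friday; 2070-10-11 is a Saturday, so it moves forward to 2070-10-17.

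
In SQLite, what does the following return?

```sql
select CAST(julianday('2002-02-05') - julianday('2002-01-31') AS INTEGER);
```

0 days remain in January 2002 after the 31st (31 − 31).
Then 5 days into February 2002.
Total: 0 + 5 = 5.

5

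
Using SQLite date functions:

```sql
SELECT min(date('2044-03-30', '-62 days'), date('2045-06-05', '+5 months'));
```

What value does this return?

2044-01-28

date('2044-03-30', '-62 days') → 2044-01-28.
date('2045-06-05', '+5 months') → 2045-11-05.
Earlier of the two is 2044-01-28.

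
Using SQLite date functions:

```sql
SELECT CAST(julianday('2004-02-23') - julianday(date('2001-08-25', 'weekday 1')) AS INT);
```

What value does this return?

`weekday 1` advances to the next Monday; 2001-08-25 is a Saturday, so it moves forward to 2001-08-27.
4 days remain in August 2001 after the 27th (31 − 27).
Full months from September 2001 through January 2004 contribute their day counts.
Then 23 days into February 2004.
Total: 4 + 30 + 31 + 30 + 31 + 31 + 28 + 31 + 30 + 31 + 30 + 31 + 31 + 30 + 31 + 30 + 31 + 31 + 28 + 31 + 30 + 31 + 30 + 31 + 31 + 30 + 31 + 30 + 31 + 31 + 23 = 910.

910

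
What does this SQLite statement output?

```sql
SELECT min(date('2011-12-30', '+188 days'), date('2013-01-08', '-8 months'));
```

2012-05-08

date('2011-12-30', '+188 days') → 2012-07-05.
date('2013-01-08', '-8 months') → 2012-05-08.
Earlier of the two is 2012-05-08.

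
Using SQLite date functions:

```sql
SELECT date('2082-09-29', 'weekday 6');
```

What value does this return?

2082-10-03

`weekday 6` advances to the next Saturday; 2082-09-29 is a Tuesday, so it moves forward to 2082-10-03.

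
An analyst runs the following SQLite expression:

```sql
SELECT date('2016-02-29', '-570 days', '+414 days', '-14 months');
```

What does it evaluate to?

2014-07-26

Applying '-570 days' to 2016-02-29: counting 570 days back gives 2014-08-08.
Applying '+414 days' to 2014-08-08: counting 414 days forward gives 2015-09-26.
Adding -14 months to 2015-09-26 gives 2014-07-26.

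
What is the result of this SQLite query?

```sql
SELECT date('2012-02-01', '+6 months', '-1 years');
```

2011-08-01

Adding +6 months to 2012-02-01 gives 2012-08-01.
Adding -1 year to 2012-08-01 gives 2011-08-01.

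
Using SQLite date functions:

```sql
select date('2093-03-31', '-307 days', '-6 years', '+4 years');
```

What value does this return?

2090-05-28

Applying '-307 days' to 2093-03-31: counting 307 days back gives 2092-05-28.
Adding -6 years to 2092-05-28 gives 2086-05-28.
Adding +4 years to 2086-05-28 gives 2090-05-28.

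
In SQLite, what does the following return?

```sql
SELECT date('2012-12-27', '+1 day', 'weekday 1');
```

Advancing 1 more day within December lands on 2012-12-28.
`weekday 1` advances to the next Monday; 2012-12-28 is a Friday, so it moves forward to 2012-12-31.

2012-12-31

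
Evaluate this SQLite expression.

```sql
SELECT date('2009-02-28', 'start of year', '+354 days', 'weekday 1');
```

`start of year` rewinds 2009-02-28 to 2009-01-01.
Applying '+354 days' to 2009-01-01: counting 354 days forward gives 2009-12-21.
`weekday 1` advances to the next Monday; 2009-12-21 is already a Monday, so it stays at 2009-12-21.

2009-12-21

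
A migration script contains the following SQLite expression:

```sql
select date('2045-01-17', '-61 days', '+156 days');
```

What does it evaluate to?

Applying '-61 days' to 2045-01-17: counting 61 days back gives 2044-11-17.
Applying '+156 days' to 2044-11-17: counting 156 days forward gives 2045-04-22.

2045-04-22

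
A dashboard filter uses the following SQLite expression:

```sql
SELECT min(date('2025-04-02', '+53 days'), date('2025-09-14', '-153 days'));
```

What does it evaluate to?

date('2025-04-02', '+53 days') → 2025-05-25.
date('2025-09-14', '-153 days') → 2025-04-14.
Earlier of the two is 2025-04-14.

2025-04-14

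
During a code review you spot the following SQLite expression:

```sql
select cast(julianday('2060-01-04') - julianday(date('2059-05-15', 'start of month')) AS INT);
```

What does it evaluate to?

`start of month` rewinds 2059-05-15 to 2059-05-01.
30 days remain in May 2059 after the 1st (31 − 1).
Full months from June 2059 through December 2059 contribute their day counts.
Then 4 days into January 2060.
Total: 30 + 30 + 31 + 31 + 30 + 31 + 30 + 31 + 4 = 248.

248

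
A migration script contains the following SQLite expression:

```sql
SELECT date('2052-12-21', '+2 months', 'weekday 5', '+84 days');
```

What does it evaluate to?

2053-05-16

Adding +2 months to 2052-12-21 gives 2053-02-21.
`weekday 5` advances to the next Friday; 2053-02-21 is already a Friday, so it stays at 2053-02-21.
Applying '+84 days' to 2053-02-21: counting 84 days forward gives 2053-05-16.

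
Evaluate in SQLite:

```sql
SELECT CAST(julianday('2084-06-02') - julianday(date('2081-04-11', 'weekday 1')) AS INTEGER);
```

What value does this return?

`weekday 1` advances to the next Monday; 2081-04-11 is a Friday, so it moves forward to 2081-04-14.
16 days remain in April 2081 after the 14th (30 − 14).
Full months from May 2081 through May 2084 contribute their day counts.
Then 2 days into June 2084.
Total: 16 + 31 + 30 + 31 + 31 + 30 + 31 + 30 + 31 + 31 + 28 + 31 + 30 + 31 + 30 + 31 + 31 + 30 + 31 + 30 + 31 + 31 + 28 + 31 + 30 + 31 + 30 + 31 + 31 + 30 + 31 + 30 + 31 + 31 + 29 + 31 + 30 + 31 + 2 = 1145.

1145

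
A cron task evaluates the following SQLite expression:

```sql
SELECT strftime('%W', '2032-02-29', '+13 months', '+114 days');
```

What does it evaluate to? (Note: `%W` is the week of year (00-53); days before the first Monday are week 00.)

29

First apply '+13 months', '+114 days': 2032-02-29 → 2033-07-21.
2033-07-21 is a Thursday. SQLite's %W counts Mondays since the year started; the result is 29.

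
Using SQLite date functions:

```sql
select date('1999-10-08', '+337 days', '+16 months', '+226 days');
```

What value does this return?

Applying '+337 days' to 1999-10-08: counting 337 days forward gives 2000-09-09.
Adding +16 months to 2000-09-09 gives 2002-01-09.
Applying '+226 days' to 2002-01-09: counting 226 days forward gives 2002-08-23.

2002-08-23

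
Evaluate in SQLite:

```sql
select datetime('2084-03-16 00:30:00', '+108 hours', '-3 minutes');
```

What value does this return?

2084-03-20 12:27:00

+108 hours from 2084-03-16 00:30:00 is 2084-03-20 12:30:00 (crosses midnight).
-3 minutes from 2084-03-20 12:30:00 is 2084-03-20 12:27:00.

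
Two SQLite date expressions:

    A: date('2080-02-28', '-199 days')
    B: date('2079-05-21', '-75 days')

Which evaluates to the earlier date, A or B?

A = 2079-08-13.
B = 2079-03-07.
B is earlier.

B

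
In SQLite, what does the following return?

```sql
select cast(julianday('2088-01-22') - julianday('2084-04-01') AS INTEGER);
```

1391

29 days remain in April 2084 after the 1st (30 − 1).
Full months from May 2084 through December 2087 contribute their day counts.
Then 22 days into January 2088.
Total: 29 + 31 + 30 + 31 + 31 + 30 + 31 + 30 + 31 + 31 + 28 + 31 + 30 + 31 + 30 + 31 + 31 + 30 + 31 + 30 + 31 + 31 + 28 + 31 + 30 + 31 + 30 + 31 + 31 + 30 + 31 + 30 + 31 + 31 + 28 + 31 + 30 + 31 + 30 + 31 + 31 + 30 + 31 + 30 + 31 + 22 = 1391.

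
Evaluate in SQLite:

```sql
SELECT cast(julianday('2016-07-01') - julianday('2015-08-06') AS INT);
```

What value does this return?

25 days remain in August 2015 after the 6th (31 − 6).
Full months from September 2015 through June 2016 contribute their day counts.
Then 1 day into July 2016.
Total: 25 + 30 + 31 + 30 + 31 + 31 + 29 + 31 + 30 + 31 + 30 + 1 = 330.

330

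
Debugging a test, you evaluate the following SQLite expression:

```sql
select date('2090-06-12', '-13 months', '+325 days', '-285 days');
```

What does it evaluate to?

Adding -13 months to 2090-06-12 gives 2089-05-12.
Applying '+325 days' to 2089-05-12: counting 325 days forward gives 2090-04-02.
Applying '-285 days' to 2090-04-02: counting 285 days back gives 2089-06-21.

2089-06-21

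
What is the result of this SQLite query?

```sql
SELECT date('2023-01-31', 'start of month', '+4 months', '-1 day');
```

2023-04-30

`start of month` rewinds 2023-01-31 to 2023-01-01.
Adding +4 months to 2023-01-01 gives 2023-05-01.
Going back 1 day from 2023-05-01 reaches 2023-04-30 (last day of April, 30 days).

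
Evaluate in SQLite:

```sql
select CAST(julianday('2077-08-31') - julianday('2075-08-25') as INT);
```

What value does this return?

6 days remain in August 2075 after the 25th (31 − 25).
Full months from September 2075 through July 2077 contribute their day counts.
Then 31 days into August 2077.
Total: 6 + 30 + 31 + 30 + 31 + 31 + 29 + 31 + 30 + 31 + 30 + 31 + 31 + 30 + 31 + 30 + 31 + 31 + 28 + 31 + 30 + 31 + 30 + 31 + 31 = 737.

737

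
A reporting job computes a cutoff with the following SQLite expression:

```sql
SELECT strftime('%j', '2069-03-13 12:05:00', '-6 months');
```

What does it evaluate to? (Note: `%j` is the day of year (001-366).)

257

First apply '-6 months': 2069-03-13 12:05:00 → 2068-09-13 12:05:00.
Day-of-year for 2068-09-13: days since 2068-01-01 inclusive = 257, zero-padded to 257.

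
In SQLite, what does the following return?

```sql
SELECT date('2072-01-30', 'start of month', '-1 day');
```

2071-12-31

`start of month` rewinds 2072-01-30 to 2072-01-01.
Going back 1 day from 2072-01-01 reaches 2071-12-31 (last day of December, 31 days).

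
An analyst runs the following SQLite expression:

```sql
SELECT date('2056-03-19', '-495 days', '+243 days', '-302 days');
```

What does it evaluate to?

2054-09-12

Applying '-495 days' to 2056-03-19: counting 495 days back gives 2054-11-10.
Applying '+243 days' to 2054-11-10: counting 243 days forward gives 2055-07-11.
Applying '-302 days' to 2055-07-11: counting 302 days back gives 2054-09-12.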